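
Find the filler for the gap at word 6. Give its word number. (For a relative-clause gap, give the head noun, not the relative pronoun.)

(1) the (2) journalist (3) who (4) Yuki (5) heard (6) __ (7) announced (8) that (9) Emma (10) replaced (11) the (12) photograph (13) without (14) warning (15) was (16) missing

The gap at 6 is the subject of "announced", inside a relative clause.
The relative pronoun is "who" (word 3); it is bound by the head noun immediately before it.
Its filler is the head noun "journalist", at word 2.

2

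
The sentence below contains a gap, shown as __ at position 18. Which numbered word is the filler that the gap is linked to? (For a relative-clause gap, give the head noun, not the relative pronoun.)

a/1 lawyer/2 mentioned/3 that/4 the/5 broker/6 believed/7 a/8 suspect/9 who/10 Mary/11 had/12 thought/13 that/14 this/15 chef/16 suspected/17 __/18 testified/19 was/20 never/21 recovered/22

The gap at 18 is the subject of "testified", inside a relative clause.
The relative pronoun is "who" (word 10); it is bound by the head noun immediately before it.
Its filler is the head noun "suspect", at word 9.

9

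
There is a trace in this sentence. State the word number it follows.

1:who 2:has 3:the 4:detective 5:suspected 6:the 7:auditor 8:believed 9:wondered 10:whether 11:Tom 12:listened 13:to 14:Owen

The displaced element is "who" (word 1).
It is linked across 2 clause boundaries (Ø → Ø).
It functions as the subject of "wondered", so the gap sits immediately after word 8 ("believed").
Base order: The detective has suspected the auditor believed that who wondered whether Tom listened to Owen.

8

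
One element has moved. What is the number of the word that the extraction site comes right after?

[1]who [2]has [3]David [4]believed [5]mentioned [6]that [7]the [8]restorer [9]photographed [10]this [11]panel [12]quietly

The displaced element is "who" (word 1).
It is linked across 1 clause boundary (Ø).
It functions as the subject of "mentioned", so the gap sits immediately after word 4 ("believed").
Base order: David has believed that who mentioned that the restorer photographed this panel quietly.

4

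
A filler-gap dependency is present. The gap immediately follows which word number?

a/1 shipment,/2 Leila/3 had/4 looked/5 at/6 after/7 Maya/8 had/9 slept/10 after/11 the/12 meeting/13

The displaced element is "a shipment" (word 2).
It functions as the object of the preposition "at" of "looked", so the gap sits immediately after word 6 ("at").
Base order: Leila had looked at a shipment after Maya had slept after the meeting.

6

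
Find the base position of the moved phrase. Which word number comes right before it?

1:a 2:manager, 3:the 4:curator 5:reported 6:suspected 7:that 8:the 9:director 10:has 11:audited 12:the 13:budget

5

The displaced element is "a manager" (word 2).
It is linked across 1 clause boundary (Ø).
It functions as the subject of "suspected", so the gap sits immediately after word 5 ("reported").
Base order: The curator reported that a manager suspected that the director has audited the budget.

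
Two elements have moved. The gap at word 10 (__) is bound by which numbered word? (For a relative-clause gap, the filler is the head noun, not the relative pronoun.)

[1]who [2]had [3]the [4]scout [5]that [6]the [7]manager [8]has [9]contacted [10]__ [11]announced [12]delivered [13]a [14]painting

4

The marked gap is inside the relative clause, the direct object of "contacted".
Its filler is the head noun "scout" (via "that"), at word 4.
(The other dependency links word 1 to a gap after word 11.)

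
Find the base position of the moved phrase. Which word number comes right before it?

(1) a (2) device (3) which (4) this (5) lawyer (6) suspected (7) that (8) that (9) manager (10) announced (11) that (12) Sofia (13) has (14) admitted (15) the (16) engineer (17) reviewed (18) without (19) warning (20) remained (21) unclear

17

The displaced element is "a device" (word 2).
It is linked across 3 clause boundaries (that → that → Ø).
It functions as the direct object of "reviewed", so the gap sits immediately after word 17 ("reviewed").
Base order: This lawyer suspected that that manager announced that Sofia has admitted the engineer reviewed a device without warning.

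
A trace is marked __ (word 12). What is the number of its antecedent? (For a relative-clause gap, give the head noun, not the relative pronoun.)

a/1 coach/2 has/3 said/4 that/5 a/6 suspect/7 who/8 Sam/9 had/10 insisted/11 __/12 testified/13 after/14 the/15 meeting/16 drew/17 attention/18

7

The gap at 12 is the subject of "testified", inside a relative clause.
The relative pronoun is "who" (word 8); it is bound by the head noun immediately before it.
Its filler is the head noun "suspect", at word 7.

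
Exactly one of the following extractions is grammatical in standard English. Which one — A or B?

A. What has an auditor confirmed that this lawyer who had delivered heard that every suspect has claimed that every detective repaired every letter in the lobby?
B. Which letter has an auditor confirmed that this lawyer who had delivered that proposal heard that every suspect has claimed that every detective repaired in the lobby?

In A, the wh-phrase is extracted from inside a complex-NP island (relative clause) (introduced by "who"), which blocks movement.
In B, the extraction path crosses only that-complement boundaries, which are transparent.
So B is grammatical.

B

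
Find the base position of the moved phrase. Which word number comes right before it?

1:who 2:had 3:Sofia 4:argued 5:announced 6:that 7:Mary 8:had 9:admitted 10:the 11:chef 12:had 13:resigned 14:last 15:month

The displaced element is "who" (word 1).
It is linked across 1 clause boundary (Ø).
It functions as the subject of "announced", so the gap sits immediately after word 4 ("argued").
Base order: Sofia had argued who announced that Mary had admitted the chef had resigned last month.

4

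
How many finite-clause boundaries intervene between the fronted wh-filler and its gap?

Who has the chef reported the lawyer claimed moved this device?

2

"who" is extracted from the subject of "moved".
Boundaries crossed, outermost first: [Ø], [Ø] — 2 in total.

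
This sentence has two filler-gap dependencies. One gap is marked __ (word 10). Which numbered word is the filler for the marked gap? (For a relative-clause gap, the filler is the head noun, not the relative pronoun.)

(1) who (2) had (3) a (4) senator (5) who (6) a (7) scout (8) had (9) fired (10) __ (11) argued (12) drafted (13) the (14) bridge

4

The marked gap is inside the relative clause, the direct object of "fired".
Its filler is the head noun "senator" (via "who"), at word 4.
(The other dependency links word 1 to a gap after word 11.)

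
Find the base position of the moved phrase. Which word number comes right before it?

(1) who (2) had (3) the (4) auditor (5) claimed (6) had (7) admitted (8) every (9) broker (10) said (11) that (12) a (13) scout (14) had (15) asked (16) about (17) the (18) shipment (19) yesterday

The displaced element is "who" (word 1).
It is linked across 1 clause boundary (Ø).
It functions as the subject of "admitted", so the gap sits immediately after word 5 ("claimed").
Base order: The auditor had claimed that who had admitted every broker said that a scout had asked about the shipment yesterday.

5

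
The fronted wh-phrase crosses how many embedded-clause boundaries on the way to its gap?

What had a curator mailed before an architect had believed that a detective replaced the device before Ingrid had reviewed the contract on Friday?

0

"what" originates inside the matrix clause — no clause boundary is crossed.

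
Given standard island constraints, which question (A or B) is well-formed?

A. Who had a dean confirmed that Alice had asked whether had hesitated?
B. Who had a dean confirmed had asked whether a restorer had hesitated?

In A, the wh-phrase is extracted from inside a wh-island (introduced by "whether"), which blocks movement.
In B, the extraction path crosses only that-complement boundaries, which are transparent.
So B is grammatical.

B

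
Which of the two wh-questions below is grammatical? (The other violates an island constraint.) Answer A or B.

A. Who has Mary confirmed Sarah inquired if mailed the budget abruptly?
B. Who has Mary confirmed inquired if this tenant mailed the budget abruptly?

In A, the wh-phrase is extracted from inside a wh-island (introduced by "if"), which blocks movement.
In B, the extraction path crosses only that-complement boundaries, which are transparent.
So B is grammatical.

B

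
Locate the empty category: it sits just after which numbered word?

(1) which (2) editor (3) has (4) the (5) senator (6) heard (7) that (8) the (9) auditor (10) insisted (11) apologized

The displaced element is "which editor" (word 2).
It is linked across 2 clause boundaries (that → Ø).
It functions as the subject of "apologized", so the gap sits immediately after word 10 ("insisted").
Base order: The senator has heard that the auditor insisted that which editor apologized.

10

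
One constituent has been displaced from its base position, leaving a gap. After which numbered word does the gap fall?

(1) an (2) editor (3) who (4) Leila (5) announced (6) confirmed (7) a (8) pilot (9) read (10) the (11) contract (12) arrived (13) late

5

The displaced element is "an editor" (word 2).
It is linked across 1 clause boundary (Ø).
It functions as the subject of "confirmed", so the gap sits immediately after word 5 ("announced").
Base order: Leila announced an editor confirmed a pilot read the contract.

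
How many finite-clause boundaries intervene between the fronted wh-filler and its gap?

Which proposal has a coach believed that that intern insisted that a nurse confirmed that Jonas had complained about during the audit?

"which proposal" is extracted from the PP object of "complained".
Boundaries crossed, outermost first: [that], [that], [that] — 3 in total.

3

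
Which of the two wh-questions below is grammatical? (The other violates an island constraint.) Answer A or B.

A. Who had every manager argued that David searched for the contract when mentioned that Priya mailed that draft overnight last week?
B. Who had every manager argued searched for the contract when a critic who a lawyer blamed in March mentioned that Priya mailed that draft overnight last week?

In A, the wh-phrase is extracted from inside an adjunct island (introduced by "when"), which blocks movement.
In B, the extraction path crosses only that-complement boundaries, which are transparent.
So B is grammatical.

B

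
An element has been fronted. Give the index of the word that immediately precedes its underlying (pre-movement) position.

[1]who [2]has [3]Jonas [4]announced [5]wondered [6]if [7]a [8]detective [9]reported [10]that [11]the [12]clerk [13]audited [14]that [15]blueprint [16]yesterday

The displaced element is "who" (word 1).
It is linked across 1 clause boundary (Ø).
It functions as the subject of "wondered", so the gap sits immediately after word 4 ("announced").
Base order: Jonas has announced that who wondered if a detective reported that the clerk audited that blueprint yesterday.

4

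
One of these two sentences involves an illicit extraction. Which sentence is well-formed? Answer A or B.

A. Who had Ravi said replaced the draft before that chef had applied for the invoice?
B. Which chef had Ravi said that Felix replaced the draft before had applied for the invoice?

In B, the wh-phrase is extracted from inside an adjunct island (introduced by "before"), which blocks movement.
In A, the extraction path crosses only that-complement boundaries, which are transparent.
So A is grammatical.

A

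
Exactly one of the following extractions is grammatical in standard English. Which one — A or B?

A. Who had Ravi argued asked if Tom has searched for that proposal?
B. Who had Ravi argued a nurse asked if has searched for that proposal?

A

In B, the wh-phrase is extracted from inside a wh-island (introduced by "if"), which blocks movement.
In A, the extraction path crosses only that-complement boundaries, which are transparent.
So A is grammatical.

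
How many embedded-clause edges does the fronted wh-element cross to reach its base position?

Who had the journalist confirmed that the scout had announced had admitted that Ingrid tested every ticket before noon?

2

"who" is extracted from the subject of "admitted".
Boundaries crossed, outermost first: [that], [Ø] — 2 in total.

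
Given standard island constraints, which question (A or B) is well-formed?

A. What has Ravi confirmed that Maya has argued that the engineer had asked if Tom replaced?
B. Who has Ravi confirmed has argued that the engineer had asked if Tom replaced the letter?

In A, the wh-phrase is extracted from inside a wh-island (introduced by "if"), which blocks movement.
In B, the extraction path crosses only that-complement boundaries, which are transparent.
So B is grammatical.

B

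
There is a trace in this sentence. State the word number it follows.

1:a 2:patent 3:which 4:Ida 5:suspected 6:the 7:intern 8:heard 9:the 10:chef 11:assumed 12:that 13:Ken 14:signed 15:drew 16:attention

The displaced element is "a patent" (word 2).
It is linked across 3 clause boundaries (Ø → Ø → that).
It functions as the direct object of "signed", so the gap sits immediately after word 14 ("signed").
Base order: Ida suspected the intern heard the chef assumed that Ken signed a patent.

14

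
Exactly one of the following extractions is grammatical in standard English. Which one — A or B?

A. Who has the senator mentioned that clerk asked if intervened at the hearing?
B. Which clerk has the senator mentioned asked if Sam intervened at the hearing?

In A, the wh-phrase is extracted from inside a wh-island (introduced by "if"), which blocks movement.
In B, the extraction path crosses only that-complement boundaries, which are transparent.
So B is grammatical.

B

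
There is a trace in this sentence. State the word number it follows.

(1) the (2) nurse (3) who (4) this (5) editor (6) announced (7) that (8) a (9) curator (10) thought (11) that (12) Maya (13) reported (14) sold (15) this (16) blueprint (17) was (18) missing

The displaced element is "the nurse" (word 2).
It is linked across 3 clause boundaries (that → that → Ø).
It functions as the subject of "sold", so the gap sits immediately after word 13 ("reported").
Base order: This editor announced that a curator thought that Maya reported that the nurse sold this blueprint.

13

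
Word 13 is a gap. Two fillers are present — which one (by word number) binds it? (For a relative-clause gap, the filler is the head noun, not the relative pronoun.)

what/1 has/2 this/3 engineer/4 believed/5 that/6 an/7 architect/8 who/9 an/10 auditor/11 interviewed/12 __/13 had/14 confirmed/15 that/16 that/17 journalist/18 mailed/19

The marked gap is inside the relative clause, the direct object of "interviewed".
Its filler is the head noun "architect" (via "who"), at word 8.
(The other dependency links word 1 to a gap after word 19.)

8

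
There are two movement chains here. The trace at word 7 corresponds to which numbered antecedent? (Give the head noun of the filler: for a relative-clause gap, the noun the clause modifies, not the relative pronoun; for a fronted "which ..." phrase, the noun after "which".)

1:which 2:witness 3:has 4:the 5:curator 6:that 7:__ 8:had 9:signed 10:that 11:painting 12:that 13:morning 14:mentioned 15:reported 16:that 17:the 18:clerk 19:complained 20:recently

The marked gap is inside the relative clause, the subject of "signed".
Its filler is the head noun "curator" (via "that"), at word 5.
(The other dependency links word 2 to a gap after word 14.)

5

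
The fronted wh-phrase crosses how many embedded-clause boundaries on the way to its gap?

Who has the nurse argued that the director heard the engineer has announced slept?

3

"who" is extracted from the subject of "slept".
Boundaries crossed, outermost first: [that], [Ø], [Ø] — 3 in total.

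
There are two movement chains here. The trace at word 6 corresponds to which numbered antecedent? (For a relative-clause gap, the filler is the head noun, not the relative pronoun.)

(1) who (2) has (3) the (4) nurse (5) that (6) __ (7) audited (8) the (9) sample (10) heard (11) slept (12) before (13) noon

The marked gap is inside the relative clause, the subject of "audited".
Its filler is the head noun "nurse" (via "that"), at word 4.
(The other dependency links word 1 to a gap after word 10.)

4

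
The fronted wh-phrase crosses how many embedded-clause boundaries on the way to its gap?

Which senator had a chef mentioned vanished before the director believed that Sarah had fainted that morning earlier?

1

"which senator" is extracted from the subject of "vanished".
Boundaries crossed, outermost first: [Ø] — 1 in total.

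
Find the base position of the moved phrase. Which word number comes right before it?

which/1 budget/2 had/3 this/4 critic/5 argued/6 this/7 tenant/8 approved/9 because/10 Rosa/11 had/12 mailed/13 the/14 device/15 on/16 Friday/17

9

The displaced element is "which budget" (word 2).
It is linked across 1 clause boundary (Ø).
It functions as the direct object of "approved", so the gap sits immediately after word 9 ("approved").
Base order: This critic had argued this tenant approved which budget because Rosa had mailed the device on Friday.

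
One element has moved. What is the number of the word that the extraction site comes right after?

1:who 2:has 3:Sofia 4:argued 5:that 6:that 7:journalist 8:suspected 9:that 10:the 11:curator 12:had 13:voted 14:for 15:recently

The displaced element is "who" (word 1).
It is linked across 2 clause boundaries (that → that).
It functions as the object of the preposition "for" of "voted", so the gap sits immediately after word 14 ("for").
Base order: Sofia has argued that that journalist suspected that the curator had voted for who recently.

14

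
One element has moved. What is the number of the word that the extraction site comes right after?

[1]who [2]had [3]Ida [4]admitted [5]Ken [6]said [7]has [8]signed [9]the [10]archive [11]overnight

The displaced element is "who" (word 1).
It is linked across 2 clause boundaries (Ø → Ø).
It functions as the subject of "signed", so the gap sits immediately after word 6 ("said").
Base order: Ida had admitted Ken said that who has signed the archive overnight.

6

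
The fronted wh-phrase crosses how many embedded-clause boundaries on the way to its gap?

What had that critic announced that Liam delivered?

"what" is extracted from the object of "delivered".
Boundaries crossed, outermost first: [that] — 1 in total.

1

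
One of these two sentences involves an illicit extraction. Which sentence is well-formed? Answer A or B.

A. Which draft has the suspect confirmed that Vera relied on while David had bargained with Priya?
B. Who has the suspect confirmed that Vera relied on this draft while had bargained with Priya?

In B, the wh-phrase is extracted from inside an adjunct island (introduced by "while"), which blocks movement.
In A, the extraction path crosses only that-complement boundaries, which are transparent.
So A is grammatical.

A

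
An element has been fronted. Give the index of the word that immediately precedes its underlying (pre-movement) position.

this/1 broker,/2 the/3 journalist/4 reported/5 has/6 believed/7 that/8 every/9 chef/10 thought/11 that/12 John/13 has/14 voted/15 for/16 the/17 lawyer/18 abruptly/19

The displaced element is "this broker" (word 2).
It is linked across 1 clause boundary (Ø).
It functions as the subject of "believed", so the gap sits immediately after word 5 ("reported").
Base order: The journalist reported this broker has believed that every chef thought that John has voted for the lawyer abruptly.

5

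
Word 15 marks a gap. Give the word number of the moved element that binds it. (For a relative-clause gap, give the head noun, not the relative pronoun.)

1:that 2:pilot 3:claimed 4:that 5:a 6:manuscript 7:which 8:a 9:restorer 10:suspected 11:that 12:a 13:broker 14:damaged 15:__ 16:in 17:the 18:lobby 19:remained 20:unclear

The gap at 15 is the object of "damaged", inside a relative clause.
The relative pronoun is "which" (word 7); it is bound by the head noun immediately before it.
Its filler is the head noun "manuscript", at word 6.

6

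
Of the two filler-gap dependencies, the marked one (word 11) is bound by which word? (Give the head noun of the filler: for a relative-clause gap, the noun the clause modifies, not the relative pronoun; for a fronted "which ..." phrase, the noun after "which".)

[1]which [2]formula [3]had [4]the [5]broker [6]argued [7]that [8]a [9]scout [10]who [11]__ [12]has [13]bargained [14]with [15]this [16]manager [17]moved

9

The marked gap is inside the relative clause, the subject of "bargained".
Its filler is the head noun "scout" (via "who"), at word 9.
(The other dependency links word 2 to a gap after word 17.)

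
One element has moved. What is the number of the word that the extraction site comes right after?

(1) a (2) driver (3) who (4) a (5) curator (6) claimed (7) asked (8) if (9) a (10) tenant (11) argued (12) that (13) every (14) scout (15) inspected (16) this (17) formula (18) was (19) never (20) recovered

6

The displaced element is "a driver" (word 2).
It is linked across 1 clause boundary (Ø).
It functions as the subject of "asked", so the gap sits immediately after word 6 ("claimed").
Base order: A curator claimed a driver asked if a tenant argued that every scout inspected this formula.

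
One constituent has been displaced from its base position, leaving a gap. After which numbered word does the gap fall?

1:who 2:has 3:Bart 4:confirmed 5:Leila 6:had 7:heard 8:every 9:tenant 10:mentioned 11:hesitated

10

The displaced element is "who" (word 1).
It is linked across 3 clause boundaries (Ø → Ø → Ø).
It functions as the subject of "hesitated", so the gap sits immediately after word 10 ("mentioned").
Base order: Bart has confirmed Leila had heard every tenant mentioned that who hesitated.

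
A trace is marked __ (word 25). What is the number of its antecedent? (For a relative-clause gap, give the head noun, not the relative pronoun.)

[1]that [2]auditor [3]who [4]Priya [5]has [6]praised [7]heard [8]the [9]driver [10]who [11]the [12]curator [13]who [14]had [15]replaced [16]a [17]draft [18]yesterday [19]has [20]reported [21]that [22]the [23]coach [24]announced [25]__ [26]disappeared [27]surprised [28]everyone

The gap at 25 is the subject of "disappeared", inside a relative clause.
The relative pronoun is "who" (word 10); it is bound by the head noun immediately before it.
Its filler is the head noun "driver", at word 9.

9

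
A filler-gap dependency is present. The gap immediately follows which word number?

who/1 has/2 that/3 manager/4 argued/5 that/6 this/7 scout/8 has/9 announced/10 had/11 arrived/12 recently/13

The displaced element is "who" (word 1).
It is linked across 2 clause boundaries (that → Ø).
It functions as the subject of "arrived", so the gap sits immediately after word 10 ("announced").
Base order: That manager has argued that this scout has announced that who had arrived recently.

10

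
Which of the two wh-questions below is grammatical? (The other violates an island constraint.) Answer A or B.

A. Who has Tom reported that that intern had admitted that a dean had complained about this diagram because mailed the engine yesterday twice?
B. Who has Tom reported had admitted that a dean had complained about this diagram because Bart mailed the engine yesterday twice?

B

In A, the wh-phrase is extracted from inside an adjunct island (introduced by "because"), which blocks movement.
In B, the extraction path crosses only that-complement boundaries, which are transparent.
So B is grammatical.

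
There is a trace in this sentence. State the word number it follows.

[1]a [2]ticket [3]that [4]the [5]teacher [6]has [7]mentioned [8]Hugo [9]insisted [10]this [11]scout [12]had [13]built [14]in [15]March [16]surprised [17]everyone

13

The displaced element is "a ticket" (word 2).
It is linked across 2 clause boundaries (Ø → Ø).
It functions as the direct object of "built", so the gap sits immediately after word 13 ("built").
Base order: The teacher has mentioned Hugo insisted this scout had built a ticket in March.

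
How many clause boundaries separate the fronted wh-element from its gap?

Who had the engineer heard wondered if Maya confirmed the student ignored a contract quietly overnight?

1

"who" is extracted from the subject of "wondered".
Boundaries crossed, outermost first: [Ø] — 1 in total.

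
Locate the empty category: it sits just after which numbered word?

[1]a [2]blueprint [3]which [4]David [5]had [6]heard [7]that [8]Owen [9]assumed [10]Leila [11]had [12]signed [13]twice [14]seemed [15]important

The displaced element is "a blueprint" (word 2).
It is linked across 2 clause boundaries (that → Ø).
It functions as the direct object of "signed", so the gap sits immediately after word 12 ("signed").
Base order: David had heard that Owen assumed Leila had signed a blueprint twice.

12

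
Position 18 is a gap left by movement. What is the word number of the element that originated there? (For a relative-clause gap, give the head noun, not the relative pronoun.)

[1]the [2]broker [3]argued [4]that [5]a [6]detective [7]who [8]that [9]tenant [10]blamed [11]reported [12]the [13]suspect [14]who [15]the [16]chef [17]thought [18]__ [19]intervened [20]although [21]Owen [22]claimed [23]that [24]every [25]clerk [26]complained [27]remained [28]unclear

13

The gap at 18 is the subject of "intervened", inside a relative clause.
The relative pronoun is "who" (word 14); it is bound by the head noun immediately before it.
Its filler is the head noun "suspect", at word 13.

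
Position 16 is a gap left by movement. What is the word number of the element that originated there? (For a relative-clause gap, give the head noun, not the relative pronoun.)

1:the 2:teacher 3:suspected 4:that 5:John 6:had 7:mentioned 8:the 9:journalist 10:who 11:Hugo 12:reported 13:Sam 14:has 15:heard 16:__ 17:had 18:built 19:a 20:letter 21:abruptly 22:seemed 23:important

9

The gap at 16 is the subject of "built", inside a relative clause.
The relative pronoun is "who" (word 10); it is bound by the head noun immediately before it.
Its filler is the head noun "journalist", at word 9.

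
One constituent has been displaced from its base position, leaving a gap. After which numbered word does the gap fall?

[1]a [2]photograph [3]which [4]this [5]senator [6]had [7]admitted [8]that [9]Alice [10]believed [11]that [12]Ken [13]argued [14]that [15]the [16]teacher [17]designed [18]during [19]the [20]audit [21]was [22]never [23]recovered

The displaced element is "a photograph" (word 2).
It is linked across 3 clause boundaries (that → that → that).
It functions as the direct object of "designed", so the gap sits immediately after word 17 ("designed").
Base order: This senator had admitted that Alice believed that Ken argued that the teacher designed a photograph during the audit.

17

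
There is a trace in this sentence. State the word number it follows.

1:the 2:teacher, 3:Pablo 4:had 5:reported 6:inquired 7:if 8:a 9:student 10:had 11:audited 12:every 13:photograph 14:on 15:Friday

5

The displaced element is "the teacher" (word 2).
It is linked across 1 clause boundary (Ø).
It functions as the subject of "inquired", so the gap sits immediately after word 5 ("reported").
Base order: Pablo had reported that the teacher inquired if a student had audited every photograph on Friday.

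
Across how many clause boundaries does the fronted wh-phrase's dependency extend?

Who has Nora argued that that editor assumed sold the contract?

2

"who" is extracted from the subject of "sold".
Boundaries crossed, outermost first: [that], [Ø] — 2 in total.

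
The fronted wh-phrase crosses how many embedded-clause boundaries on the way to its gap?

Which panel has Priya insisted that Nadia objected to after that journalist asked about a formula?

1

"which panel" is extracted from the PP object of "objected".
Boundaries crossed, outermost first: [that] — 1 in total.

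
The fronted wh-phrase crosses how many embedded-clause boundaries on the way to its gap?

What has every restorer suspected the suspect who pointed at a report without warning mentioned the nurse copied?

"what" is extracted from the object of "copied".
Boundaries crossed, outermost first: [Ø], [Ø] — 2 in total.

2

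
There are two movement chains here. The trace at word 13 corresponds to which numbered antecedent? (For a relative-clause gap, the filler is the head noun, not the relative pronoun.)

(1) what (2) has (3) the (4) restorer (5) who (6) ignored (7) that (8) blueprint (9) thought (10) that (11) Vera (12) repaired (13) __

The marked gap is the direct object of "repaired".
Its filler is the fronted wh-phrase "what", at word 1.
(The other dependency links word 4 to a gap after word 5.)

1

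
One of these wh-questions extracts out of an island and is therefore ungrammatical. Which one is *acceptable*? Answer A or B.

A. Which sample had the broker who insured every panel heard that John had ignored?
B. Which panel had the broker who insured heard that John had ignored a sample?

In B, the wh-phrase is extracted from inside a complex-NP island (relative clause) (introduced by "who"), which blocks movement.
In A, the extraction path crosses only that-complement boundaries, which are transparent.
So A is grammatical.

A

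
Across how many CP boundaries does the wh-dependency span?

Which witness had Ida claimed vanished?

1

"which witness" is extracted from the subject of "vanished".
Boundaries crossed, outermost first: [Ø] — 1 in total.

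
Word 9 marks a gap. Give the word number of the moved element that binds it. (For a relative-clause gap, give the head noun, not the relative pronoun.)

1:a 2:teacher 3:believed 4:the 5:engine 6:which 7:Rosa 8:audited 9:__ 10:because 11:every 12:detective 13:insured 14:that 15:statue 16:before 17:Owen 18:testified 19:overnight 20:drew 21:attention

5

The gap at 9 is the object of "audited", inside a relative clause.
The relative pronoun is "which" (word 6); it is bound by the head noun immediately before it.
Its filler is the head noun "engine", at word 5.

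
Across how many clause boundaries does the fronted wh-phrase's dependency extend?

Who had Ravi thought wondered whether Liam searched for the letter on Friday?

1

"who" is extracted from the subject of "wondered".
Boundaries crossed, outermost first: [Ø] — 1 in total.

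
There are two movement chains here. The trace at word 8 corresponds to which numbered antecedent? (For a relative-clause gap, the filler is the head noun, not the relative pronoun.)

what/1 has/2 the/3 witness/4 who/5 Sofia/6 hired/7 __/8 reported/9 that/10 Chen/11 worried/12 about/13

The marked gap is inside the relative clause, the direct object of "hired".
Its filler is the head noun "witness" (via "who"), at word 4.
(The other dependency links word 1 to a gap after word 13.)

4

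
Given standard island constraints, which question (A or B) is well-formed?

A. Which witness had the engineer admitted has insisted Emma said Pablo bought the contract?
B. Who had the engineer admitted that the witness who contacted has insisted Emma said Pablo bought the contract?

In B, the wh-phrase is extracted from inside a complex-NP island (relative clause) (introduced by "who"), which blocks movement.
In A, the extraction path crosses only that-complement boundaries, which are transparent.
So A is grammatical.

A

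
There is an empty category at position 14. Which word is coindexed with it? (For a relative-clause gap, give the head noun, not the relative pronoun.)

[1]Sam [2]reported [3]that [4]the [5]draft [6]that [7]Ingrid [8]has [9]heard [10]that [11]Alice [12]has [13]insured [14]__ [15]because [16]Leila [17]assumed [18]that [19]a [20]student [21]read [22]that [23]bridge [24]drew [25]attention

The gap at 14 is the object of "insured", inside a relative clause.
The relative pronoun is "that" (word 6); it is bound by the head noun immediately before it.
Its filler is the head noun "draft", at word 5.

5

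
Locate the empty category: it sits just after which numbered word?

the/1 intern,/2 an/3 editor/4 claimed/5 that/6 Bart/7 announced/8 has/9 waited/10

The displaced element is "the intern" (word 2).
It is linked across 2 clause boundaries (that → Ø).
It functions as the subject of "waited", so the gap sits immediately after word 8 ("announced").
Base order: An editor claimed that Bart announced that the intern has waited.

8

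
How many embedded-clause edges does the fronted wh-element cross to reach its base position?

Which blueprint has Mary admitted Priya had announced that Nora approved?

"which blueprint" is extracted from the object of "approved".
Boundaries crossed, outermost first: [Ø], [that] — 2 in total.

2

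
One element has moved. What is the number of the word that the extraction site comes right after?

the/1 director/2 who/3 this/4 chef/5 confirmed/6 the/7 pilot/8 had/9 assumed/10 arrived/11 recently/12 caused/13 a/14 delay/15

10

The displaced element is "the director" (word 2).
It is linked across 2 clause boundaries (Ø → Ø).
It functions as the subject of "arrived", so the gap sits immediately after word 10 ("assumed").
Base order: This chef confirmed the pilot had assumed the director arrived recently.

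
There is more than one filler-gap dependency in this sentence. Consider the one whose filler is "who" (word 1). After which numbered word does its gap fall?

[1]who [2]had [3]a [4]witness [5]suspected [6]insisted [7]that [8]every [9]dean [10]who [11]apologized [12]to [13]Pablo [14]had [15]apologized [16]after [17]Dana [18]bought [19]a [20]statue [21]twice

5

The displaced element is "who" (word 1).
It is linked across 1 clause boundary (Ø).
It functions as the subject of "insisted", so the gap sits immediately after word 5 ("suspected").
Base order: A witness had suspected that who insisted that every dean who apologized to Pablo had apologized after Dana bought a statue twice.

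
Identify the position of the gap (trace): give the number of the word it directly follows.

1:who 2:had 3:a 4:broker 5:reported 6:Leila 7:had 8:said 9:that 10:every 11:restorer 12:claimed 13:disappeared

The displaced element is "who" (word 1).
It is linked across 3 clause boundaries (Ø → that → Ø).
It functions as the subject of "disappeared", so the gap sits immediately after word 12 ("claimed").
Base order: A broker had reported Leila had said that every restorer claimed that who disappeared.

12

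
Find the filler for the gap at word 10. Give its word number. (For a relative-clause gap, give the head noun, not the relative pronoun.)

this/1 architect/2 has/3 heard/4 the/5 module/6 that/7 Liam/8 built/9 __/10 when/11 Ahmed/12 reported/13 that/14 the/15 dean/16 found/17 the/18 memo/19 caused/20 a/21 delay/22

6

The gap at 10 is the object of "built", inside a relative clause.
The relative pronoun is "that" (word 7); it is bound by the head noun immediately before it.
Its filler is the head noun "module", at word 6.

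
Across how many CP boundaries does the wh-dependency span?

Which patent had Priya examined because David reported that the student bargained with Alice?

0

"which patent" originates inside the matrix clause — no clause boundary is crossed.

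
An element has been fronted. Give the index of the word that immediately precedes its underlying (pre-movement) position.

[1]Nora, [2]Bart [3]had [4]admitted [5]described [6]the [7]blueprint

4

The displaced element is "Nora" (word 1).
It is linked across 1 clause boundary (Ø).
It functions as the subject of "described", so the gap sits immediately after word 4 ("admitted").
Base order: Bart had admitted Nora described the blueprint.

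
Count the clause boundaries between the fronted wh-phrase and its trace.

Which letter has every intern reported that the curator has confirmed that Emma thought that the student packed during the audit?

"which letter" is extracted from the object of "packed".
Boundaries crossed, outermost first: [that], [that], [that] — 3 in total.

3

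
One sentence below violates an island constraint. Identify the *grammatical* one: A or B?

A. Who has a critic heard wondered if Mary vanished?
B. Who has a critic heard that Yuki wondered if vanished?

In B, the wh-phrase is extracted from inside a wh-island (introduced by "if"), which blocks movement.
In A, the extraction path crosses only that-complement boundaries, which are transparent.
So A is grammatical.

A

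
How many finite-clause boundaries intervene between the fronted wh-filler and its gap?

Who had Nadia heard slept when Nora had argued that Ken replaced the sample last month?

"who" is extracted from the subject of "slept".
Boundaries crossed, outermost first: [Ø] — 1 in total.

1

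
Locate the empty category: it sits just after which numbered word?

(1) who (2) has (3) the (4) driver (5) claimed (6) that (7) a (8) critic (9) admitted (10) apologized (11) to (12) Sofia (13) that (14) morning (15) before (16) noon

9

The displaced element is "who" (word 1).
It is linked across 2 clause boundaries (that → Ø).
It functions as the subject of "apologized", so the gap sits immediately after word 9 ("admitted").
Base order: The driver has claimed that a critic admitted that who apologized to Sofia that morning before noon.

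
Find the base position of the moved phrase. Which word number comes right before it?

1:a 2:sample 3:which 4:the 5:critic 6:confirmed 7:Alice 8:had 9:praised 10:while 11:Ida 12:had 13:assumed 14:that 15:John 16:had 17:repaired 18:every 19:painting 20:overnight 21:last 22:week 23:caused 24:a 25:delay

The displaced element is "a sample" (word 2).
It is linked across 1 clause boundary (Ø).
It functions as the direct object of "praised", so the gap sits immediately after word 9 ("praised").
Base order: The critic confirmed Alice had praised a sample while Ida had assumed that John had repaired every painting overnight last week.

9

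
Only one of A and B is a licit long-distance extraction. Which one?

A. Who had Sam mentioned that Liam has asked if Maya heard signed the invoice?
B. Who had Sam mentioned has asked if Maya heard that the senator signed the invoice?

B

In A, the wh-phrase is extracted from inside a wh-island (introduced by "if"), which blocks movement.
In B, the extraction path crosses only that-complement boundaries, which are transparent.
So B is grammatical.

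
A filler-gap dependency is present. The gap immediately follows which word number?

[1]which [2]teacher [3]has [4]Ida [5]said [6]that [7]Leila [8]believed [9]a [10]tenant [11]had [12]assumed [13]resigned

The displaced element is "which teacher" (word 2).
It is linked across 3 clause boundaries (that → Ø → Ø).
It functions as the subject of "resigned", so the gap sits immediately after word 12 ("assumed").
Base order: Ida has said that Leila believed a tenant had assumed which teacher resigned.

12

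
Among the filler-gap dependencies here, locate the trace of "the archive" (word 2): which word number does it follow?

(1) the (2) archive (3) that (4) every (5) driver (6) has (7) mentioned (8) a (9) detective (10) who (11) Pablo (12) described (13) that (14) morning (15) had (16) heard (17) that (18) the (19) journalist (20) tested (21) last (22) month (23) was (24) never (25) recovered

20

The displaced element is "the archive" (word 2).
It is linked across 2 clause boundaries (Ø → that).
It functions as the direct object of "tested", so the gap sits immediately after word 20 ("tested").
Base order: Every driver has mentioned a detective who Pablo described that morning had heard that the journalist tested the archive last month.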